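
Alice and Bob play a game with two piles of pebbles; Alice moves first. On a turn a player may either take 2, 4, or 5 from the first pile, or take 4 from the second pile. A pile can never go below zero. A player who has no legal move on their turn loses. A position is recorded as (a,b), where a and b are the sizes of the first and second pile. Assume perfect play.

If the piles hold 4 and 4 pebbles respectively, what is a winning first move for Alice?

Move to (2,4).

Build the W/L table. Terminal = L. A non-terminal position is W if it has a move to some L; otherwise it is L.
No move ever increases a pile, so every position that can arise here has a ≤ 4 and b ≤ 4; it is enough to label the cells with 0 ≤ a ≤ 4 and 0 ≤ b ≤ 4.
Every move lowers a or b (never raises either), so fill the grid row by row in increasing a, and left to right within a row: each cell's successors are then already labelled.
      b=0  b=1  b=2  b=3  b=4
a=0:    L    L    L    L    W
a=1:    L    L    L    L    W
a=2:    W    W    W    W    L
a=3:    W    W    W    W    L
a=4:    W    W    W    W    W
Cells with no legal move (terminal, hence L): (0,0), (0,1), (0,2), (0,3), (1,0), (1,1), (1,2), (1,3).
The remaining L cells, each justified by listing all of its moves:
(2,4): L (options (0,4)(W), (2,0)(W) are all W)
(3,4): L (options (1,4)(W), (3,0)(W) are all W)
Every other cell has at least one move into one of the L cells above, so it is W.
From (4,4), the L positions reachable in one move are: (2,4).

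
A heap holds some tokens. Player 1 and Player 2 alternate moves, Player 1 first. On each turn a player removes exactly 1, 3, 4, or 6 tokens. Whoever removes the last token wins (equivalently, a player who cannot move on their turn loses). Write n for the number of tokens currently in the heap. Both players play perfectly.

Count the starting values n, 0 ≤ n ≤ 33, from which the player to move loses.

Build the W/L table. Terminal = L. A non-terminal position is W if it has a move to some L; otherwise it is L.
n=0: no move → L
n=1: can move to 0, which is L ⇒ W
n=2: the only move is to 1(W), a W ⇒ L
n=3: can move to 2, which is L ⇒ W
n=4: can move to 0, which is L ⇒ W
n=5: can move to 2, which is L ⇒ W
n=6: can move to 2, which is L ⇒ W
n=7: moves to 6(W), 4(W), 3(W), 1(W); every one is W ⇒ L
n=8: can move to 7, which is L ⇒ W
n=9: moves to 8(W), 6(W), 5(W), 3(W); every one is W ⇒ L
n=10: can move to 9, which is L ⇒ W
n=11: can move to 7, which is L ⇒ W
n=12: can move to 9, which is L ⇒ W
n=13: can move to 9, which is L ⇒ W
n=14: moves to 13(W), 11(W), 10(W), 8(W); every one is W ⇒ L
n=15: can move to 14, which is L ⇒ W
n=16: moves to 15(W), 13(W), 12(W), 10(W); every one is W ⇒ L
n=17: can move to 16, which is L ⇒ W
n=18: can move to 14, which is L ⇒ W
n=19: can move to 16, which is L ⇒ W
n=20: can move to 16, which is L ⇒ W
n=21: moves to 20(W), 18(W), 17(W), 15(W); every one is W ⇒ L
n=22: can move to 21, which is L ⇒ W
n=23: moves to 22(W), 20(W), 19(W), 17(W); every one is W ⇒ L
n=24: can move to 23, which is L ⇒ W
n=25: can move to 21, which is L ⇒ W
n=26: can move to 23, which is L ⇒ W
n=27: can move to 23, which is L ⇒ W
n=28: moves to 27(W), 25(W), 24(W), 22(W); every one is W ⇒ L
n=29: can move to 28, which is L ⇒ W
n=30: moves to 29(W), 27(W), 26(W), 24(W); every one is W ⇒ L
n=31: can move to 30, which is L ⇒ W
n=32: can move to 28, which is L ⇒ W
n=33: can move to 30, which is L ⇒ W
L entries with 0 ≤ n ≤ 33: n = 0, 2, 7, 9, 14, 16, 21, 23, 28, 30; that makes 10.

10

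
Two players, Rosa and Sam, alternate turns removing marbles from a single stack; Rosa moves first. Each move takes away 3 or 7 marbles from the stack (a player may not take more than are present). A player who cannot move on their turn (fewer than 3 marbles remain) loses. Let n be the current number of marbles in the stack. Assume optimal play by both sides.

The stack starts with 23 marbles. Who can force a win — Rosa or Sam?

Rosa wins.

Use the standard recursion: the mover loses at a terminal position; elsewhere, the mover wins exactly when some move hands the opponent an L position.
n=0: no move → L
n=1: no move → L
n=2: no move → L
n=3: reaches L-position 0 → W
n=4: reaches L-position 1 → W
n=5: reaches L-position 2 → W
n=6: only reaches 3(W), which is W → L
n=7: reaches L-position 0 → W
n=8: reaches L-position 1 → W
n=9: reaches L-position 6 → W
n=10: only reaches 7(W), 3(W), all W → L
n=11: only reaches 8(W), 4(W), all W → L
n=12: only reaches 9(W), 5(W), all W → L
n=13: reaches L-position 10 → W
n=14: reaches L-position 11 → W
n=15: reaches L-position 12 → W
n=16: only reaches 13(W), 9(W), all W → L
n=17: reaches L-position 10 → W
n=18: reaches L-position 11 → W
n=19: reaches L-position 16 → W
n=20: only reaches 17(W), 13(W), all W → L
n=21: only reaches 18(W), 14(W), all W → L
n=22: only reaches 19(W), 15(W), all W → L
n=23: reaches L-position 20 → W
The starting position 23 is W: Rosa should remove 3, leaving 20, handing over an L position.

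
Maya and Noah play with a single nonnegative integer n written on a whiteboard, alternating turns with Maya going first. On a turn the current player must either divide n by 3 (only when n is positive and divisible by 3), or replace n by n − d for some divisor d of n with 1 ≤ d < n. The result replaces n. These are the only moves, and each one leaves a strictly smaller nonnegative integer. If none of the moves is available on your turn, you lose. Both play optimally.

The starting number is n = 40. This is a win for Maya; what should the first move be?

Build the W/L table. Terminal = L. A non-terminal position is W if it has a move to some L; otherwise it is L.
n=0: no move → L
n=1: no move → L
n=2: →1(L), so W
n=3: →1(L), so W
n=4: →2(W), 3(W) — all W, so L
n=5: →4(L), so W
n=6: →4(L), so W
n=7: →6(W) only, which is W, so L
n=8: →4(L), so W
n=9: →3(W), 6(W), 8(W) — all W, so L
n=10: →9(L), so W
n=11: →10(W) only, which is W, so L
n=12: →4(L), so W
n=13: →12(W) only, which is W, so L
n=14: →7(L), so W
n=15: →5(W), 10(W), 12(W), 14(W) — all W, so L
n=16: →15(L), so W
n=17: →16(W) only, which is W, so L
n=18: →9(L), so W
n=19: →18(W) only, which is W, so L
n=20: →15(L), so W
n=21: →7(L), so W
n=22: →11(L), so W
n=23: →22(W) only, which is W, so L
n=24: →23(L), so W
n=25: →20(W), 24(W) — all W, so L
n=26: →13(L), so W
n=27: →9(L), so W
n=28: →14(W), 21(W), 24(W), 26(W), 27(W) — all W, so L
n=29: →28(L), so W
n=30: →15(L), so W
n=31: →30(W) only, which is W, so L
n=32: →28(L), so W
n=33: →11(L), so W
n=34: →17(L), so W
n=35: →28(L), so W
n=36: →12(W), 18(W), 24(W), 27(W), 30(W), 32(W), 33(W), 34(W), 35(W) — all W, so L
n=37: →36(L), so W
n=38: →19(L), so W
n=39: →13(L), so W
n=40: →36(L), so W
From 40, the L positions reachable in one move are: 36.

Move to 36.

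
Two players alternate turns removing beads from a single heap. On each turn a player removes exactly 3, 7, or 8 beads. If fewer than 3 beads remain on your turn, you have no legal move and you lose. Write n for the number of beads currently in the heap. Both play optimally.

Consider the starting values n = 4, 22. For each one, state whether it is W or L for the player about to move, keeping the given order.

4: W, 22: L

Classify positions by backward induction: terminal positions (no move available) are L. From any other position, the mover wins iff some move reaches an L.
n=0: no move → L
n=1: no move → L
n=2: no move → L
n=3: W (go to 0, an L position)
n=4: W (go to 1, an L position)
n=5: W (go to 2, an L position)
n=6: L (sole option 3(W) is W)
n=7: W (go to 0, an L position)
n=8: W (go to 1, an L position)
n=9: W (go to 6, an L position)
n=10: W (go to 2, an L position)
n=11: L (options 8(W), 4(W), 3(W) are all W)
n=12: L (options 9(W), 5(W), 4(W) are all W)
n=13: W (go to 6, an L position)
n=14: W (go to 11, an L position)
n=15: W (go to 12, an L position)
n=16: L (options 13(W), 9(W), 8(W) are all W)
n=17: L (options 14(W), 10(W), 9(W) are all W)
n=18: W (go to 11, an L position)
n=19: W (go to 16, an L position)
n=20: W (go to 17, an L position)
n=21: L (options 18(W), 14(W), 13(W) are all W)
n=22: L (options 19(W), 15(W), 14(W) are all W)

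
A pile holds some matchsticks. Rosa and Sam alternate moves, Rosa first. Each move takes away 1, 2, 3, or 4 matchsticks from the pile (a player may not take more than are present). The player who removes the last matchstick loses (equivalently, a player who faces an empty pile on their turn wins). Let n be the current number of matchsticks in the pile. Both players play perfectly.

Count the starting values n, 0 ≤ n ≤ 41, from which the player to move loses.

Use the standard recursion: the mover wins at a terminal position; elsewhere, the mover wins exactly when some move hands the opponent an L position.
n=0: no move; the opponent has just taken the last matchstick and therefore loses → W
n=1: →0(W) only, which is W, so L
n=2: →1(L), so W
n=3: →1(L), so W
n=4: →1(L), so W
n=5: →1(L), so W
n=6: →5(W), 4(W), 3(W), 2(W) — all W, so L
n=7: →6(L), so W
n=8: →6(L), so W
n=9: →6(L), so W
n=10: →6(L), so W
n=11: →10(W), 9(W), 8(W), 7(W) — all W, so L
n=12: →11(L), so W
n=13: →11(L), so W
n=14: →11(L), so W
n=15: →11(L), so W
n=16: →15(W), 14(W), 13(W), 12(W) — all W, so L
n=17: →16(L), so W
n=18: →16(L), so W
n=19: →16(L), so W
n=20: →16(L), so W
n=21: →20(W), 19(W), 18(W), 17(W) — all W, so L
n=22: →21(L), so W
n=23: →21(L), so W
n=24: →21(L), so W
n=25: →21(L), so W
n=26: →25(W), 24(W), 23(W), 22(W) — all W, so L
n=27: →26(L), so W
n=28: →26(L), so W
n=29: →26(L), so W
n=30: →26(L), so W
n=31: →30(W), 29(W), 28(W), 27(W) — all W, so L
n=32: →31(L), so W
n=33: →31(L), so W
n=34: →31(L), so W
n=35: →31(L), so W
n=36: →35(W), 34(W), 33(W), 32(W) — all W, so L
n=37: →36(L), so W
n=38: →36(L), so W
n=39: →36(L), so W
n=40: →36(L), so W
n=41: →40(W), 39(W), 38(W), 37(W) — all W, so L
L entries with 0 ≤ n ≤ 41: n = 1, 6, 11, 16, 21, 26, 31, 36, 41; that makes 9.

9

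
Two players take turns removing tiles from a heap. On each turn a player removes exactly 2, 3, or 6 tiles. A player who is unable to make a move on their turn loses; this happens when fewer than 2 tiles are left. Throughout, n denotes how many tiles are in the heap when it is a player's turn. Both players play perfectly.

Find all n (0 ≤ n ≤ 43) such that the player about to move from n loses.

0, 1, 5, 9, 10, 14, 18, 19, 23, 27, 28, 32, 36, 37, 41

Compute win/loss labels from the base case upward. A position with no move is L. Any other position is W if it can reach an L in one move, else L.
n=0: no move → L
n=1: no move → L
n=2: reaches L-position 0 → W
n=3: reaches L-position 1 → W
n=4: reaches L-position 1 → W
n=5: only reaches 3(W), 2(W), all W → L
n=6: reaches L-position 0 → W
n=7: reaches L-position 5 → W
n=8: reaches L-position 5 → W
n=9: only reaches 7(W), 6(W), 3(W), all W → L
n=10: only reaches 8(W), 7(W), 4(W), all W → L
n=11: reaches L-position 9 → W
n=12: reaches L-position 10 → W
n=13: reaches L-position 10 → W
n=14: only reaches 12(W), 11(W), 8(W), all W → L
n=15: reaches L-position 9 → W
n=16: reaches L-position 14 → W
n=17: reaches L-position 14 → W
n=18: only reaches 16(W), 15(W), 12(W), all W → L
n=19: only reaches 17(W), 16(W), 13(W), all W → L
n=20: reaches L-position 18 → W
n=21: reaches L-position 19 → W
n=22: reaches L-position 19 → W
n=23: only reaches 21(W), 20(W), 17(W), all W → L
n=24: reaches L-position 18 → W
n=25: reaches L-position 23 → W
n=26: reaches L-position 23 → W
n=27: only reaches 25(W), 24(W), 21(W), all W → L
n=28: only reaches 26(W), 25(W), 22(W), all W → L
n=29: reaches L-position 27 → W
n=30: reaches L-position 28 → W
n=31: reaches L-position 28 → W
n=32: only reaches 30(W), 29(W), 26(W), all W → L
n=33: reaches L-position 27 → W
n=34: reaches L-position 32 → W
n=35: reaches L-position 32 → W
n=36: only reaches 34(W), 33(W), 30(W), all W → L
n=37: only reaches 35(W), 34(W), 31(W), all W → L
n=38: reaches L-position 36 → W
n=39: reaches L-position 37 → W
n=40: reaches L-position 37 → W
n=41: only reaches 39(W), 38(W), 35(W), all W → L
n=42: reaches L-position 36 → W
n=43: reaches L-position 41 → W
The losing starting values of n are exactly the entries labelled L in this table (15 of them).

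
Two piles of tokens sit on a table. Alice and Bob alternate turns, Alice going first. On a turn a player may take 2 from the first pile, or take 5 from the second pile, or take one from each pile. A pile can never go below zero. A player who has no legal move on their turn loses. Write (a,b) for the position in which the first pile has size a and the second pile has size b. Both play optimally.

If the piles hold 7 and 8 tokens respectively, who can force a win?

Label each position W (a win for the player to move) or L (a loss). A position with no legal move is L; any other position is W exactly when some move reaches an L, and L when every move reaches a W.
No move ever increases a pile, so every position that can arise here has a ≤ 7 and b ≤ 8; it is enough to label the cells with 0 ≤ a ≤ 7 and 0 ≤ b ≤ 8.
Every move lowers a or b (never raises either), so fill the grid row by row in increasing a, and left to right within a row: each cell's successors are then already labelled.
      b=0  b=1  b=2  b=3  b=4  b=5  b=6  b=7  b=8
a=0:    L    L    L    L    L    W    W    W    W
a=1:    L    W    W    W    W    W    L    L    L
a=2:    W    W    W    W    W    L    L    W    W
a=3:    W    L    L    L    L    L    W    W    W
a=4:    L    L    W    W    W    W    W    L    L
a=5:    L    W    W    W    W    W    L    L    W
a=6:    W    W    L    L    L    L    L    W    W
a=7:    W    L    L    W    W    W    W    W    L
Cells with no legal move (terminal, hence L): (0,0), (0,1), (0,2), (0,3), (0,4), (1,0).
The remaining L cells, each justified by listing all of its moves:
(1,6): L (options (1,1)(W), (0,5)(W) are all W)
(1,7): L (options (1,2)(W), (0,6)(W) are all W)
(1,8): L (options (1,3)(W), (0,7)(W) are all W)
(2,5): L (options (0,5)(W), (2,0)(W), (1,4)(W) are all W)
(2,6): L (options (0,6)(W), (2,1)(W), (1,5)(W) are all W)
(3,1): L (options (1,1)(W), (2,0)(W) are all W)
(3,2): L (options (1,2)(W), (2,1)(W) are all W)
(3,3): L (options (1,3)(W), (2,2)(W) are all W)
(3,4): L (options (1,4)(W), (2,3)(W) are all W)
(3,5): L (options (1,5)(W), (3,0)(W), (2,4)(W) are all W)
(4,0): L (sole option (2,0)(W) is W)
(4,1): L (options (2,1)(W), (3,0)(W) are all W)
(4,7): L (options (2,7)(W), (4,2)(W), (3,6)(W) are all W)
(4,8): L (options (2,8)(W), (4,3)(W), (3,7)(W) are all W)
(5,0): L (sole option (3,0)(W) is W)
(5,6): L (options (3,6)(W), (5,1)(W), (4,5)(W) are all W)
(5,7): L (options (3,7)(W), (5,2)(W), (4,6)(W) are all W)
(6,2): L (options (4,2)(W), (5,1)(W) are all W)
(6,3): L (options (4,3)(W), (5,2)(W) are all W)
(6,4): L (options (4,4)(W), (5,3)(W) are all W)
(6,5): L (options (4,5)(W), (6,0)(W), (5,4)(W) are all W)
(6,6): L (options (4,6)(W), (6,1)(W), (5,5)(W) are all W)
(7,1): L (options (5,1)(W), (6,0)(W) are all W)
(7,2): L (options (5,2)(W), (6,1)(W) are all W)
(7,8): L (options (5,8)(W), (7,3)(W), (6,7)(W) are all W)
Every other cell has at least one move into one of the L cells above, so it is W.
Every move from (7,8) reaches a W position, so the mover loses.

Bob wins.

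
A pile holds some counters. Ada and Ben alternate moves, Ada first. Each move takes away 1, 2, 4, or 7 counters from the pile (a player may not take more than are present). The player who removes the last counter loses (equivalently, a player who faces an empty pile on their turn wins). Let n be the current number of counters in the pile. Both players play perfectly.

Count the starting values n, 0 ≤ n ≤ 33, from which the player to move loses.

11

Use the standard recursion: the mover wins at a terminal position; elsewhere, the mover wins exactly when some move hands the opponent an L position.
n=0: no move; the opponent has just taken the last counter and therefore loses → W
n=1: only reaches 0(W), which is W → L
n=2: reaches L-position 1 → W
n=3: reaches L-position 1 → W
n=4: only reaches 3(W), 2(W), 0(W), all W → L
n=5: reaches L-position 4 → W
n=6: reaches L-position 4 → W
n=7: only reaches 6(W), 5(W), 3(W), 0(W), all W → L
n=8: reaches L-position 7 → W
n=9: reaches L-position 7 → W
n=10: only reaches 9(W), 8(W), 6(W), 3(W), all W → L
n=11: reaches L-position 10 → W
n=12: reaches L-position 10 → W
n=13: only reaches 12(W), 11(W), 9(W), 6(W), all W → L
n=14: reaches L-position 13 → W
n=15: reaches L-position 13 → W
n=16: only reaches 15(W), 14(W), 12(W), 9(W), all W → L
n=17: reaches L-position 16 → W
n=18: reaches L-position 16 → W
n=19: only reaches 18(W), 17(W), 15(W), 12(W), all W → L
n=20: reaches L-position 19 → W
n=21: reaches L-position 19 → W
n=22: only reaches 21(W), 20(W), 18(W), 15(W), all W → L
n=23: reaches L-position 22 → W
n=24: reaches L-position 22 → W
n=25: only reaches 24(W), 23(W), 21(W), 18(W), all W → L
n=26: reaches L-position 25 → W
n=27: reaches L-position 25 → W
n=28: only reaches 27(W), 26(W), 24(W), 21(W), all W → L
n=29: reaches L-position 28 → W
n=30: reaches L-position 28 → W
n=31: only reaches 30(W), 29(W), 27(W), 24(W), all W → L
n=32: reaches L-position 31 → W
n=33: reaches L-position 31 → W
L entries with 0 ≤ n ≤ 33: n = 1, 4, 7, 10, 13, 16, 19, 22, 25, 28, 31; that makes 11.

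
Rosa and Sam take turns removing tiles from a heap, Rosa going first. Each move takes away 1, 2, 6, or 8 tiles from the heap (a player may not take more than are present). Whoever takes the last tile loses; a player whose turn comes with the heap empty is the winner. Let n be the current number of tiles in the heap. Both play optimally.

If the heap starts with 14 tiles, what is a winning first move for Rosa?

Label each position W (a win for the player to move) or L (a loss). A position with no legal move is W; any other position is W exactly when some move reaches an L, and L when every move reaches a W.
n=0: no move; the opponent has just taken the last tile and therefore loses → W
n=1: →0(W) only, which is W, so L
n=2: →1(L), so W
n=3: →1(L), so W
n=4: →3(W), 2(W) — all W, so L
n=5: →4(L), so W
n=6: →4(L), so W
n=7: →1(L), so W
n=8: →7(W), 6(W), 2(W), 0(W) — all W, so L
n=9: →8(L), so W
n=10: →8(L), so W
n=11: →10(W), 9(W), 5(W), 3(W) — all W, so L
n=12: →11(L), so W
n=13: →11(L), so W
n=14: →8(L), so W
From 14, the L positions reachable in one move are: 8.

Remove 6, leaving 8.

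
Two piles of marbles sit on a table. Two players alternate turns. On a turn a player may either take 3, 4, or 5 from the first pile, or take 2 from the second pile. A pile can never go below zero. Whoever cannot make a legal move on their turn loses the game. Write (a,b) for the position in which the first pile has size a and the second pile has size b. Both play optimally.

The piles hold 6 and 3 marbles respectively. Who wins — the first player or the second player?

Work bottom-up. With no move the player to move loses. Otherwise the position is W if at least one move leads to an L position for the opponent, and L if every move leads to a W.
No move ever increases a pile, so every position that can arise here has a ≤ 6 and b ≤ 3; it is enough to label the cells with 0 ≤ a ≤ 6 and 0 ≤ b ≤ 3.
Every move lowers a or b (never raises either), so fill the grid row by row in increasing a, and left to right within a row: each cell's successors are then already labelled.
      b=0  b=1  b=2  b=3
a=0:    L    L    W    W
a=1:    L    L    W    W
a=2:    L    L    W    W
a=3:    W    W    L    L
a=4:    W    W    L    L
a=5:    W    W    L    L
a=6:    W    W    W    W
Cells with no legal move (terminal, hence L): (0,0), (0,1), (1,0), (1,1), (2,0), (2,1).
The remaining L cells, each justified by listing all of its moves:
(3,2): →(0,2)(W), (3,0)(W) — all W, so L
(3,3): →(0,3)(W), (3,1)(W) — all W, so L
(4,2): →(1,2)(W), (0,2)(W), (4,0)(W) — all W, so L
(4,3): →(1,3)(W), (0,3)(W), (4,1)(W) — all W, so L
(5,2): →(2,2)(W), (1,2)(W), (0,2)(W), (5,0)(W) — all W, so L
(5,3): →(2,3)(W), (1,3)(W), (0,3)(W), (5,1)(W) — all W, so L
Every other cell has at least one move into one of the L cells above, so it is W.
The starting position (6,3) is W: the player to move should move to (3,3), handing over an L position.

The first player wins.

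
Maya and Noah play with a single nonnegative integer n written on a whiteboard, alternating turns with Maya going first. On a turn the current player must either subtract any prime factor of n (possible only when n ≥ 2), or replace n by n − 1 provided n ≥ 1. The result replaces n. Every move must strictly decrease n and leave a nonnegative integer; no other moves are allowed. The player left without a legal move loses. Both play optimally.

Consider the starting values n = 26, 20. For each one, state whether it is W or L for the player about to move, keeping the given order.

26: W, 20: L

Compute win/loss labels from the base case upward. A position with no move is L. Any other position is W if it can reach an L in one move, else L.
n=0: no move → L
n=1: reaches L-position 0 → W
n=2: reaches L-position 0 → W
n=3: reaches L-position 0 → W
n=4: only reaches 2(W), 3(W), all W → L
n=5: reaches L-position 0 → W
n=6: reaches L-position 4 → W
n=7: reaches L-position 0 → W
n=8: only reaches 6(W), 7(W), all W → L
n=9: reaches L-position 8 → W
n=10: reaches L-position 8 → W
n=11: reaches L-position 0 → W
n=12: only reaches 9(W), 10(W), 11(W), all W → L
n=13: reaches L-position 0 → W
n=14: reaches L-position 12 → W
n=15: reaches L-position 12 → W
n=16: only reaches 14(W), 15(W), all W → L
n=17: reaches L-position 0 → W
n=18: reaches L-position 16 → W
n=19: reaches L-position 0 → W
n=20: only reaches 15(W), 18(W), 19(W), all W → L
n=21: reaches L-position 20 → W
n=22: reaches L-position 20 → W
n=23: reaches L-position 0 → W
n=24: only reaches 21(W), 22(W), 23(W), all W → L
n=25: reaches L-position 20 → W
n=26: reaches L-position 24 → W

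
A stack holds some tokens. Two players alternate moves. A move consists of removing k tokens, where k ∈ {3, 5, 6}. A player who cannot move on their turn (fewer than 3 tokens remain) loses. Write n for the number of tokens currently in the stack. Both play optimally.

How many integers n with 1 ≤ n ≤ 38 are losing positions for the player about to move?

Build the W/L table. Terminal = L. A non-terminal position is W if it has a move to some L; otherwise it is L.
n=0: no move → L
n=1: no move → L
n=2: no move → L
n=3: W (go to 0, an L position)
n=4: W (go to 1, an L position)
n=5: W (go to 2, an L position)
n=6: W (go to 1, an L position)
n=7: W (go to 2, an L position)
n=8: W (go to 2, an L position)
n=9: L (options 6(W), 4(W), 3(W) are all W)
n=10: L (options 7(W), 5(W), 4(W) are all W)
n=11: L (options 8(W), 6(W), 5(W) are all W)
n=12: W (go to 9, an L position)
n=13: W (go to 10, an L position)
n=14: W (go to 11, an L position)
n=15: W (go to 10, an L position)
n=16: W (go to 11, an L position)
n=17: W (go to 11, an L position)
n=18: L (options 15(W), 13(W), 12(W) are all W)
n=19: L (options 16(W), 14(W), 13(W) are all W)
n=20: L (options 17(W), 15(W), 14(W) are all W)
n=21: W (go to 18, an L position)
n=22: W (go to 19, an L position)
n=23: W (go to 20, an L position)
n=24: W (go to 19, an L position)
n=25: W (go to 20, an L position)
n=26: W (go to 20, an L position)
n=27: L (options 24(W), 22(W), 21(W) are all W)
n=28: L (options 25(W), 23(W), 22(W) are all W)
n=29: L (options 26(W), 24(W), 23(W) are all W)
n=30: W (go to 27, an L position)
n=31: W (go to 28, an L position)
n=32: W (go to 29, an L position)
n=33: W (go to 28, an L position)
n=34: W (go to 29, an L position)
n=35: W (go to 29, an L position)
n=36: L (options 33(W), 31(W), 30(W) are all W)
n=37: L (options 34(W), 32(W), 31(W) are all W)
n=38: L (options 35(W), 33(W), 32(W) are all W)
L entries with 1 ≤ n ≤ 38 (n=0 is outside the asked range and is not counted): n = 1, 2, 9, 10, 11, 18, 19, 20, 27, 28, 29, 36, 37, 38; that makes 14.

14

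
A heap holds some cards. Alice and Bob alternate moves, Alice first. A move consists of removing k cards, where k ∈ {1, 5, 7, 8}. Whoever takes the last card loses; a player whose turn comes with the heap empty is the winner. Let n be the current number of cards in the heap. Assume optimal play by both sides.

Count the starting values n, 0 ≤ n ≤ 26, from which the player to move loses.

8

Use the standard recursion: the mover wins at a terminal position; elsewhere, the mover wins exactly when some move hands the opponent an L position.
n=0: no move; the opponent has just taken the last card and therefore loses → W
n=1: the only move is to 0(W), a W ⇒ L
n=2: can move to 1, which is L ⇒ W
n=3: the only move is to 2(W), a W ⇒ L
n=4: can move to 3, which is L ⇒ W
n=5: moves to 4(W), 0(W); every one is W ⇒ L
n=6: can move to 5, which is L ⇒ W
n=7: moves to 6(W), 2(W), 0(W); every one is W ⇒ L
n=8: can move to 7, which is L ⇒ W
n=9: can move to 1, which is L ⇒ W
n=10: can move to 5, which is L ⇒ W
n=11: can move to 3, which is L ⇒ W
n=12: can move to 7, which is L ⇒ W
n=13: can move to 5, which is L ⇒ W
n=14: can move to 7, which is L ⇒ W
n=15: can move to 7, which is L ⇒ W
n=16: moves to 15(W), 11(W), 9(W), 8(W); every one is W ⇒ L
n=17: can move to 16, which is L ⇒ W
n=18: moves to 17(W), 13(W), 11(W), 10(W); every one is W ⇒ L
n=19: can move to 18, which is L ⇒ W
n=20: moves to 19(W), 15(W), 13(W), 12(W); every one is W ⇒ L
n=21: can move to 20, which is L ⇒ W
n=22: moves to 21(W), 17(W), 15(W), 14(W); every one is W ⇒ L
n=23: can move to 22, which is L ⇒ W
n=24: can move to 16, which is L ⇒ W
n=25: can move to 20, which is L ⇒ W
n=26: can move to 18, which is L ⇒ W
L entries with 0 ≤ n ≤ 26: n = 1, 3, 5, 7, 16, 18, 20, 22; that makes 8.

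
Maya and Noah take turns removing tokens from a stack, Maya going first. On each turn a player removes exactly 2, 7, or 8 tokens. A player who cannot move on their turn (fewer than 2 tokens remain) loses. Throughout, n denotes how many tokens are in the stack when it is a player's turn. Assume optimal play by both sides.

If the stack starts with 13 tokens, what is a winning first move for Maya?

Remove 8, leaving 5.

Use the standard recursion: the mover loses at a terminal position; elsewhere, the mover wins exactly when some move hands the opponent an L position.
n=0: no move → L
n=1: no move → L
n=2: W (go to 0, an L position)
n=3: W (go to 1, an L position)
n=4: L (sole option 2(W) is W)
n=5: L (sole option 3(W) is W)
n=6: W (go to 4, an L position)
n=7: W (go to 5, an L position)
n=8: W (go to 1, an L position)
n=9: W (go to 1, an L position)
n=10: L (options 8(W), 3(W), 2(W) are all W)
n=11: W (go to 4, an L position)
n=12: W (go to 10, an L position)
n=13: W (go to 5, an L position)
From 13, the L positions reachable in one move are: 5.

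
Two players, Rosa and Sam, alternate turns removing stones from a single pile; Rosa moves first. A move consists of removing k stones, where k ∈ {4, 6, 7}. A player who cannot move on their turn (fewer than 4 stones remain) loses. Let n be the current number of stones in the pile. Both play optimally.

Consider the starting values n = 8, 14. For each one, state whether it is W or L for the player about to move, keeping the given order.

Use the standard recursion: the mover loses at a terminal position; elsewhere, the mover wins exactly when some move hands the opponent an L position.
n=0: no move → L
n=1: no move → L
n=2: no move → L
n=3: no move → L
n=4: →0(L), so W
n=5: →1(L), so W
n=6: →2(L), so W
n=7: →3(L), so W
n=8: →2(L), so W
n=9: →3(L), so W
n=10: →3(L), so W
n=11: →7(W), 5(W), 4(W) — all W, so L
n=12: →8(W), 6(W), 5(W) — all W, so L
n=13: →9(W), 7(W), 6(W) — all W, so L
n=14: →10(W), 8(W), 7(W) — all W, so L

8: W, 14: L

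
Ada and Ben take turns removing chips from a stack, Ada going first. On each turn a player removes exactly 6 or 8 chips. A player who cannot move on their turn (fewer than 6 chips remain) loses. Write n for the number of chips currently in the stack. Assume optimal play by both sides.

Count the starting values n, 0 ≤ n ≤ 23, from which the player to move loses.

12

Use the standard recursion: the mover loses at a terminal position; elsewhere, the mover wins exactly when some move hands the opponent an L position.
n=0: no move → L
n=1: no move → L
n=2: no move → L
n=3: no move → L
n=4: no move → L
n=5: no move → L
n=6: reaches L-position 0 → W
n=7: reaches L-position 1 → W
n=8: reaches L-position 2 → W
n=9: reaches L-position 3 → W
n=10: reaches L-position 4 → W
n=11: reaches L-position 5 → W
n=12: reaches L-position 4 → W
n=13: reaches L-position 5 → W
n=14: only reaches 8(W), 6(W), all W → L
n=15: only reaches 9(W), 7(W), all W → L
n=16: only reaches 10(W), 8(W), all W → L
n=17: only reaches 11(W), 9(W), all W → L
n=18: only reaches 12(W), 10(W), all W → L
n=19: only reaches 13(W), 11(W), all W → L
n=20: reaches L-position 14 → W
n=21: reaches L-position 15 → W
n=22: reaches L-position 16 → W
n=23: reaches L-position 17 → W
L entries with 0 ≤ n ≤ 23: n = 0, 1, 2, 3, 4, 5, 14, 15, 16, 17, 18, 19; that makes 12.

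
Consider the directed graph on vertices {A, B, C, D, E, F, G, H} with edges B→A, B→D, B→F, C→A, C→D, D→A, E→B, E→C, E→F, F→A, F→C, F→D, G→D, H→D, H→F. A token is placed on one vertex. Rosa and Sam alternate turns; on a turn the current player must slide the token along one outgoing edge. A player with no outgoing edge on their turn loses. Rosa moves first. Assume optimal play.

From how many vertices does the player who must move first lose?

4

Classify positions by backward induction: terminal positions (no move available) are L. From any other position, the mover wins iff some move reaches an L.
Every edge goes from a vertex to one that appears earlier in the order A, D, C, F, H, B, G, E, so processing vertices in that order labels each vertex after all of its successors.
A: no outgoing edge → L
D: W (go to A, an L position)
C: W (go to A, an L position)
F: W (go to A, an L position)
H: L (options F(W), D(W) are all W)
B: W (go to A, an L position)
G: L (sole option D(W) is W)
E: L (options B(W), F(W), C(W) are all W)
The L vertices are A, E, G, H; that is 4 in all.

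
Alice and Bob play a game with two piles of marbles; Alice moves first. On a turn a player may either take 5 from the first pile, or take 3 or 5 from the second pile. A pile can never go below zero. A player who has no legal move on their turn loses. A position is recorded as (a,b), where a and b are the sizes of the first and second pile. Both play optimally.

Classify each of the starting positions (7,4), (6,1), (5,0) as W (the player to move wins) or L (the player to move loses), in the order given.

Compute win/loss labels from the base case upward. A position with no move is L. Any other position is W if it can reach an L in one move, else L.
No move ever increases a pile, so every position that can arise here has a ≤ 7 and b ≤ 4; it is enough to label the cells with 0 ≤ a ≤ 7 and 0 ≤ b ≤ 4.
Every move lowers a or b (never raises either), so fill the grid row by row in increasing a, and left to right within a row: each cell's successors are then already labelled.
      b=0  b=1  b=2  b=3  b=4
a=0:    L    L    L    W    W
a=1:    L    L    L    W    W
a=2:    L    L    L    W    W
a=3:    L    L    L    W    W
a=4:    L    L    L    W    W
a=5:    W    W    W    L    L
a=6:    W    W    W    L    L
a=7:    W    W    W    L    L
Cells with no legal move (terminal, hence L): (0,0), (0,1), (0,2), (1,0), (1,1), (1,2), (2,0), (2,1), (2,2), (3,0), (3,1), (3,2), (4,0), (4,1), (4,2).
The remaining L cells, each justified by listing all of its moves:
(5,3): →(0,3)(W), (5,0)(W) — all W, so L
(5,4): →(0,4)(W), (5,1)(W) — all W, so L
(6,3): →(1,3)(W), (6,0)(W) — all W, so L
(6,4): →(1,4)(W), (6,1)(W) — all W, so L
(7,3): →(2,3)(W), (7,0)(W) — all W, so L
(7,4): →(2,4)(W), (7,1)(W) — all W, so L
Every other cell has at least one move into one of the L cells above, so it is W.
(7,4): one of the L cells justified above, so L
(6,1): the move to (1,1) reaches an L cell, so W
(5,0): the move to (0,0) reaches an L cell, so W

(7,4): L, (6,1): W, (5,0): W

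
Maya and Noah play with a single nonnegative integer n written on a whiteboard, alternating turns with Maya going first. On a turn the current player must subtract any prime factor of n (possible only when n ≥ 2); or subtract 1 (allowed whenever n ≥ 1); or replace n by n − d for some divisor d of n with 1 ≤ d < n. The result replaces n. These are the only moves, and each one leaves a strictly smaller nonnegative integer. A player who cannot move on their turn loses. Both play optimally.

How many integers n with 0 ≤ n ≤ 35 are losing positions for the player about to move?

8

Work bottom-up. With no move the player to move loses. Otherwise the position is W if at least one move leads to an L position for the opponent, and L if every move leads to a W.
n=0: no move → L
n=1: reaches L-position 0 → W
n=2: reaches L-position 0 → W
n=3: reaches L-position 0 → W
n=4: only reaches 2(W), 3(W), all W → L
n=5: reaches L-position 0 → W
n=6: reaches L-position 4 → W
n=7: reaches L-position 0 → W
n=8: reaches L-position 4 → W
n=9: only reaches 6(W), 8(W), all W → L
n=10: reaches L-position 9 → W
n=11: reaches L-position 0 → W
n=12: reaches L-position 9 → W
n=13: reaches L-position 0 → W
n=14: only reaches 7(W), 12(W), 13(W), all W → L
n=15: reaches L-position 14 → W
n=16: reaches L-position 14 → W
n=17: reaches L-position 0 → W
n=18: reaches L-position 9 → W
n=19: reaches L-position 0 → W
n=20: only reaches 10(W), 15(W), 16(W), 18(W), 19(W), all W → L
n=21: reaches L-position 14 → W
n=22: reaches L-position 20 → W
n=23: reaches L-position 0 → W
n=24: reaches L-position 20 → W
n=25: reaches L-position 20 → W
n=26: only reaches 13(W), 24(W), 25(W), all W → L
n=27: reaches L-position 26 → W
n=28: reaches L-position 14 → W
n=29: reaches L-position 0 → W
n=30: reaches L-position 20 → W
n=31: reaches L-position 0 → W
n=32: only reaches 16(W), 24(W), 28(W), 30(W), 31(W), all W → L
n=33: reaches L-position 32 → W
n=34: reaches L-position 32 → W
n=35: only reaches 28(W), 30(W), 34(W), all W → L
L entries with 0 ≤ n ≤ 35: n = 0, 4, 9, 14, 20, 26, 32, 35; that makes 8.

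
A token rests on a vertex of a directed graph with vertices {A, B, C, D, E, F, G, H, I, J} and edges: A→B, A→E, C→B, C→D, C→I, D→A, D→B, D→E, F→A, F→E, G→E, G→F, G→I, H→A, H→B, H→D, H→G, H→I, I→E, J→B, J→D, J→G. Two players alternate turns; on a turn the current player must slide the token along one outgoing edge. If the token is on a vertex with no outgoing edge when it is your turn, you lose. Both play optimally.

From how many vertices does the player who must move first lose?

Compute win/loss labels from the base case upward. A position with no move is L. Any other position is W if it can reach an L in one move, else L.
Every edge goes from a vertex to one that appears earlier in the order B, E, A, D, I, F, G, H, J, C, so processing vertices in that order labels each vertex after all of its successors.
B: no outgoing edge → L
E: no outgoing edge → L
A: →E(L), so W
D: →E(L), so W
I: →E(L), so W
F: →E(L), so W
G: →E(L), so W
H: →B(L), so W
J: →B(L), so W
C: →B(L), so W
The L vertices are B, E; that is 2 in all.

2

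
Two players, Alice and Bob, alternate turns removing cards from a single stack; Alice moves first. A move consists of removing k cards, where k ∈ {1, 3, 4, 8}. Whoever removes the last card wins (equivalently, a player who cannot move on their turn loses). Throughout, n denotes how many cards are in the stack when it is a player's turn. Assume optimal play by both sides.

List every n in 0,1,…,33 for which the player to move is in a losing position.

0, 2, 7, 9, 14, 16, 21, 23, 28, 30

Compute win/loss labels from the base case upward. A position with no move is L. Any other position is W if it can reach an L in one move, else L.
n=0: no move → L
n=1: W (go to 0, an L position)
n=2: L (sole option 1(W) is W)
n=3: W (go to 2, an L position)
n=4: W (go to 0, an L position)
n=5: W (go to 2, an L position)
n=6: W (go to 2, an L position)
n=7: L (options 6(W), 4(W), 3(W) are all W)
n=8: W (go to 7, an L position)
n=9: L (options 8(W), 6(W), 5(W), 1(W) are all W)
n=10: W (go to 9, an L position)
n=11: W (go to 7, an L position)
n=12: W (go to 9, an L position)
n=13: W (go to 9, an L position)
n=14: L (options 13(W), 11(W), 10(W), 6(W) are all W)
n=15: W (go to 14, an L position)
n=16: L (options 15(W), 13(W), 12(W), 8(W) are all W)
n=17: W (go to 16, an L position)
n=18: W (go to 14, an L position)
n=19: W (go to 16, an L position)
n=20: W (go to 16, an L position)
n=21: L (options 20(W), 18(W), 17(W), 13(W) are all W)
n=22: W (go to 21, an L position)
n=23: L (options 22(W), 20(W), 19(W), 15(W) are all W)
n=24: W (go to 23, an L position)
n=25: W (go to 21, an L position)
n=26: W (go to 23, an L position)
n=27: W (go to 23, an L position)
n=28: L (options 27(W), 25(W), 24(W), 20(W) are all W)
n=29: W (go to 28, an L position)
n=30: L (options 29(W), 27(W), 26(W), 22(W) are all W)
n=31: W (go to 30, an L position)
n=32: W (go to 28, an L position)
n=33: W (go to 30, an L position)
The losing starting values of n are exactly the entries labelled L in this table (10 of them).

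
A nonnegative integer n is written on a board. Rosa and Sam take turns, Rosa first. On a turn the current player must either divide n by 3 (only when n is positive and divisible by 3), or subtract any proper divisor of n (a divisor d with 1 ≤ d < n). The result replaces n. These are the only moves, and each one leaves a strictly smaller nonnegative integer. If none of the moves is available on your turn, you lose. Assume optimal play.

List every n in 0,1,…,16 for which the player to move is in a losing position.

0, 1, 4, 7, 9, 11, 13, 15

Positions with no move are L. A position that does have a move is losing for the player to move precisely when every available move leads to a winning position for the opponent. Fill in the labels:
n=0: no move → L
n=1: no move → L
n=2: W (go to 1, an L position)
n=3: W (go to 1, an L position)
n=4: L (options 2(W), 3(W) are all W)
n=5: W (go to 4, an L position)
n=6: W (go to 4, an L position)
n=7: L (sole option 6(W) is W)
n=8: W (go to 4, an L position)
n=9: L (options 3(W), 6(W), 8(W) are all W)
n=10: W (go to 9, an L position)
n=11: L (sole option 10(W) is W)
n=12: W (go to 4, an L position)
n=13: L (sole option 12(W) is W)
n=14: W (go to 7, an L position)
n=15: L (options 5(W), 10(W), 12(W), 14(W) are all W)
n=16: W (go to 15, an L position)
The losing starting values of n are exactly the entries labelled L in this table (8 of them).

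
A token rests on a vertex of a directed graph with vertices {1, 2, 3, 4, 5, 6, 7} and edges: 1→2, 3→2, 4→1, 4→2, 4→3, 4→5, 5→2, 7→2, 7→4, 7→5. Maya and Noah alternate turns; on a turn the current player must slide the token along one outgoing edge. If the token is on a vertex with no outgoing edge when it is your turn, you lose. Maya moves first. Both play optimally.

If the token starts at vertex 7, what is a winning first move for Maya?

Move to 2.

Use the standard recursion: the mover loses at a terminal position; elsewhere, the mover wins exactly when some move hands the opponent an L position.
Every edge goes from a vertex to one that appears earlier in the order 2, 6, 1, 5, 3, 4, 7, so processing vertices in that order labels each vertex after all of its successors.
2: no outgoing edge → L
6: no outgoing edge → L
1: reaches L-position 2 → W
5: reaches L-position 2 → W
3: reaches L-position 2 → W
4: reaches L-position 2 → W
7: reaches L-position 2 → W
From 7, the L positions reachable in one move are: 2.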